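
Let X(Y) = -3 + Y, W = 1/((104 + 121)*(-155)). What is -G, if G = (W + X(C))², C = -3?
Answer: -43785981001/1216265625 ≈ -36.000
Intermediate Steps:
W = -1/34875 (W = -1/155/225 = (1/225)*(-1/155) = -1/34875 ≈ -2.8674e-5)
G = 43785981001/1216265625 (G = (-1/34875 + (-3 - 3))² = (-1/34875 - 6)² = (-209251/34875)² = 43785981001/1216265625 ≈ 36.000)
-G = -1*43785981001/1216265625 = -43785981001/1216265625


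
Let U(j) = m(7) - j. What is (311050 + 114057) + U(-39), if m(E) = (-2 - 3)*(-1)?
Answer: 425151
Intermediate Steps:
m(E) = 5 (m(E) = -5*(-1) = 5)
U(j) = 5 - j
(311050 + 114057) + U(-39) = (311050 + 114057) + (5 - 1*(-39)) = 425107 + (5 + 39) = 425107 + 44 = 425151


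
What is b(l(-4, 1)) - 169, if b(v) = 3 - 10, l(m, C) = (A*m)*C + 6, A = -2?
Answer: -176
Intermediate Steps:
l(m, C) = 6 - 2*C*m (l(m, C) = (-2*m)*C + 6 = -2*C*m + 6 = 6 - 2*C*m)
b(v) = -7
b(l(-4, 1)) - 169 = -7 - 169 = -176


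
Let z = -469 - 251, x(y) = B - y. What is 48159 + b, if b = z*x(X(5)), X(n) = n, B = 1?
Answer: 51039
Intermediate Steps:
x(y) = 1 - y
z = -720
b = 2880 (b = -720*(1 - 1*5) = -720*(1 - 5) = -720*(-4) = 2880)
48159 + b = 48159 + 2880 = 51039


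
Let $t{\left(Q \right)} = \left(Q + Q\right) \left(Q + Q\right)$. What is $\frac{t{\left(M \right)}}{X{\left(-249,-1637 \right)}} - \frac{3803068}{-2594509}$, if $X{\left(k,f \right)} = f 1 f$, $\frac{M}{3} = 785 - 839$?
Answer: $\frac{197428394492}{131182731857} \approx 1.505$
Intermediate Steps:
$M = -162$ ($M = 3 \left(785 - 839\right) = 3 \left(-54\right) = -162$)
$t{\left(Q \right)} = 4 Q^{2}$ ($t{\left(Q \right)} = 2 Q 2 Q = 4 Q^{2}$)
$X{\left(k,f \right)} = f^{2}$ ($X{\left(k,f \right)} = f f = f^{2}$)
$\frac{t{\left(M \right)}}{X{\left(-249,-1637 \right)}} - \frac{3803068}{-2594509} = \frac{4 \left(-162\right)^{2}}{\left(-1637\right)^{2}} - \frac{3803068}{-2594509} = \frac{4 \cdot 26244}{2679769} - - \frac{71756}{48953} = 104976 \cdot \frac{1}{2679769} + \frac{71756}{48953} = \frac{104976}{2679769} + \frac{71756}{48953} = \frac{197428394492}{131182731857}$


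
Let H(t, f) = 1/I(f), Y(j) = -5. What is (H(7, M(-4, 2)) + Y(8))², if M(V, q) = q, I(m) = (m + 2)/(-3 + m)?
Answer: 441/16 ≈ 27.563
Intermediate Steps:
I(m) = (2 + m)/(-3 + m)
H(t, f) = (-3 + f)/(2 + f) (H(t, f) = 1/((2 + f)/(-3 + f)) = (-3 + f)/(2 + f))
(H(7, M(-4, 2)) + Y(8))² = ((-3 + 2)/(2 + 2) - 5)² = (-1/4 - 5)² = ((¼)*(-1) - 5)² = (-¼ - 5)² = (-21/4)² = 441/16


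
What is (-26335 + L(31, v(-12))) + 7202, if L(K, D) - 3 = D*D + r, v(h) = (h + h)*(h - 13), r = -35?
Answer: 340835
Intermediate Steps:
v(h) = 2*h*(-13 + h) (v(h) = (2*h)*(-13 + h) = 2*h*(-13 + h))
L(K, D) = -32 + D² (L(K, D) = 3 + (D*D - 35) = 3 + (D² - 35) = 3 + (-35 + D²) = -32 + D²)
(-26335 + L(31, v(-12))) + 7202 = (-26335 + (-32 + (2*(-12)*(-13 - 12))²)) + 7202 = (-26335 + (-32 + (2*(-12)*(-25))²)) + 7202 = (-26335 + (-32 + 600²)) + 7202 = (-26335 + (-32 + 360000)) + 7202 = (-26335 + 359968) + 7202 = 333633 + 7202 = 340835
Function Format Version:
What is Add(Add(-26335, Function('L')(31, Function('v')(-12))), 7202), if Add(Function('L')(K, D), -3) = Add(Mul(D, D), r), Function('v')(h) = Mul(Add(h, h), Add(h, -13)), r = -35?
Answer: 340835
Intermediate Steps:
Function('v')(h) = Mul(2, h, Add(-13, h)) (Function('v')(h) = Mul(Mul(2, h), Add(-13, h)) = Mul(2, h, Add(-13, h)))
Function('L')(K, D) = Add(-32, Pow(D, 2)) (Function('L')(K, D) = Add(3, Add(Mul(D, D), -35)) = Add(3, Add(Pow(D, 2), -35)) = Add(3, Add(-35, Pow(D, 2))) = Add(-32, Pow(D, 2)))
Add(Add(-26335, Function('L')(31, Function('v')(-12))), 7202) = Add(Add(-26335, Add(-32, Pow(Mul(2, -12, Add(-13, -12)), 2))), 7202) = Add(Add(-26335, Add(-32, Pow(Mul(2, -12, -25), 2))), 7202) = Add(Add(-26335, Add(-32, Pow(600, 2))), 7202) = Add(Add(-26335, Add(-32, 360000)), 7202) = Add(Add(-26335, 359968), 7202) = Add(333633, 7202) = 340835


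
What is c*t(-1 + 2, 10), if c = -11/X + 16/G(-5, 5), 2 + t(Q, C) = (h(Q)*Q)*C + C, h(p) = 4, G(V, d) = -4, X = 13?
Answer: -3024/13 ≈ -232.62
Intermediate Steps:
t(Q, C) = -2 + C + 4*C*Q (t(Q, C) = -2 + ((4*Q)*C + C) = -2 + (4*C*Q + C) = -2 + (C + 4*C*Q) = -2 + C + 4*C*Q)
c = -63/13 (c = -11/13 + 16/(-4) = -11*1/13 + 16*(-¼) = -11/13 - 4 = -63/13 ≈ -4.8462)
c*t(-1 + 2, 10) = -63*(-2 + 10 + 4*10*(-1 + 2))/13 = -63*(-2 + 10 + 4*10*1)/13 = -63*(-2 + 10 + 40)/13 = -63/13*48 = -3024/13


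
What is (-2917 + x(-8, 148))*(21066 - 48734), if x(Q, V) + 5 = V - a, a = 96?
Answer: 79407160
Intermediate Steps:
x(Q, V) = -101 + V (x(Q, V) = -5 + (V - 1*96) = -5 + (V - 96) = -5 + (-96 + V) = -101 + V)
(-2917 + x(-8, 148))*(21066 - 48734) = (-2917 + (-101 + 148))*(21066 - 48734) = (-2917 + 47)*(-27668) = -2870*(-27668) = 79407160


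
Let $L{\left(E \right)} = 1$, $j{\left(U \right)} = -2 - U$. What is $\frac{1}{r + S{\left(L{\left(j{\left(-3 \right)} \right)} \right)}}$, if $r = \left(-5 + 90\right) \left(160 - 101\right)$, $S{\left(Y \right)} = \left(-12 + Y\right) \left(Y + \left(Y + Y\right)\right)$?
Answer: $\frac{1}{4982} \approx 0.00020072$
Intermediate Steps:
$S{\left(Y \right)} = 3 Y \left(-12 + Y\right)$ ($S{\left(Y \right)} = \left(-12 + Y\right) \left(Y + 2 Y\right) = \left(-12 + Y\right) 3 Y = 3 Y \left(-12 + Y\right)$)
$r = 5015$ ($r = 85 \cdot 59 = 5015$)
$\frac{1}{r + S{\left(L{\left(j{\left(-3 \right)} \right)} \right)}} = \frac{1}{5015 + 3 \cdot 1 \left(-12 + 1\right)} = \frac{1}{5015 + 3 \cdot 1 \left(-11\right)} = \frac{1}{5015 - 33} = \frac{1}{4982}$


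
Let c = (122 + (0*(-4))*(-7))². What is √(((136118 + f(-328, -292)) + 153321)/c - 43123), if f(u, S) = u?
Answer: I*√641553621/122 ≈ 207.61*I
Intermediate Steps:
c = 14884 (c = (122 + 0*(-7))² = (122 + 0)² = 122² = 14884)
√(((136118 + f(-328, -292)) + 153321)/c - 43123) = √(((136118 - 328) + 153321)/14884 - 43123) = √((135790 + 153321)*(1/14884) - 43123) = √(289111*(1/14884) - 43123) = √(289111/14884 - 43123) = √(-641553621/14884) = I*√641553621/122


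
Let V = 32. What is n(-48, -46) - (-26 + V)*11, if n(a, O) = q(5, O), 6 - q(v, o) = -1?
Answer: -59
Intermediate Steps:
q(v, o) = 7 (q(v, o) = 6 - 1*(-1) = 6 + 1 = 7)
n(a, O) = 7
n(-48, -46) - (-26 + V)*11 = 7 - (-26 + 32)*11 = 7 - 6*11 = 7 - 1*66 = 7 - 66 = -59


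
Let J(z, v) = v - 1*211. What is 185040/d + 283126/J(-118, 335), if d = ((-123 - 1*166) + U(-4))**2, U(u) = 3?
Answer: 2897689907/1267838 ≈ 2285.5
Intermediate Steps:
d = 81796 (d = ((-123 - 1*166) + 3)**2 = ((-123 - 166) + 3)**2 = (-289 + 3)**2 = (-286)**2 = 81796)
J(z, v) = -211 + v (J(z, v) = v - 211 = -211 + v)
185040/d + 283126/J(-118, 335) = 185040/81796 + 283126/(-211 + 335) = 185040*(1/81796) + 283126/124 = 46260/20449 + 283126*(1/124) = 46260/20449 + 141563/62 = 2897689907/1267838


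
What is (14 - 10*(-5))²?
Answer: 4096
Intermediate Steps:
(14 - 10*(-5))² = (14 + 50)² = 64² = 4096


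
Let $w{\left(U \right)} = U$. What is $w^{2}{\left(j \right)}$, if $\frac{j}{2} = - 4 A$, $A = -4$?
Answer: $1024$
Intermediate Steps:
$j = 32$ ($j = 2 \left(\left(-4\right) \left(-4\right)\right) = 2 \cdot 16 = 32$)
$w^{2}{\left(j \right)} = 32^{2} = 1024$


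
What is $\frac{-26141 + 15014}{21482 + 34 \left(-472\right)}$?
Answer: $- \frac{11127}{5434} \approx -2.0477$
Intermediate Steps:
$\frac{-26141 + 15014}{21482 + 34 \left(-472\right)} = - \frac{11127}{21482 - 16048} = - \frac{11127}{5434}$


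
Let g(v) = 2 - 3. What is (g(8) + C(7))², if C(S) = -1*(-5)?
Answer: 16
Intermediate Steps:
C(S) = 5
g(v) = -1
(g(8) + C(7))² = (-1 + 5)² = 4² = 16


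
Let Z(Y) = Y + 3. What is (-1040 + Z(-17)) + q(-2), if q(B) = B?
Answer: -1056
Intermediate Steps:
Z(Y) = 3 + Y
(-1040 + Z(-17)) + q(-2) = (-1040 + (3 - 17)) - 2 = (-1040 - 14) - 2 = -1054 - 2 = -1056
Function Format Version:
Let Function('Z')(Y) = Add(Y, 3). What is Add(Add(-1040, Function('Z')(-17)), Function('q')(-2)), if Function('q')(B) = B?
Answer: -1056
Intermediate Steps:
Function('Z')(Y) = Add(3, Y)
Add(Add(-1040, Function('Z')(-17)), Function('q')(-2)) = Add(Add(-1040, Add(3, -17)), -2) = Add(Add(-1040, -14), -2) = Add(-1054, -2) = -1056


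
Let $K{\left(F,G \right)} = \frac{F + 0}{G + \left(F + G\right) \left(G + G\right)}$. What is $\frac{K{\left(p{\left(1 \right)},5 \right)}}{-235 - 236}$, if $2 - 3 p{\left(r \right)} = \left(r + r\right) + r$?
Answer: $\frac{1}{73005} \approx 1.3698 \cdot 10^{-5}$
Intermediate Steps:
$p{\left(r \right)} = \frac{2}{3} - r$ ($p{\left(r \right)} = \frac{2}{3} - \frac{\left(r + r\right) + r}{3} = \frac{2}{3} - \frac{2 r + r}{3} = \frac{2}{3} - \frac{3 r}{3} = \frac{2}{3} - r$)
$K{\left(F,G \right)} = \frac{F}{G + 2 G \left(F + G\right)}$ ($K{\left(F,G \right)} = \frac{F}{G + \left(F + G\right) 2 G} = \frac{F}{G + 2 G \left(F + G\right)}$)
$\frac{K{\left(p{\left(1 \right)},5 \right)}}{-235 - 236} = \frac{\left(\frac{2}{3} - 1\right) \frac{1}{5} \frac{1}{1 + 2 \left(\frac{2}{3} - 1\right) + 2 \cdot 5}}{-235 - 236} = \frac{\left(\frac{2}{3} - 1\right) \frac{1}{5} \frac{1}{1 + 2 \left(\frac{2}{3} - 1\right) + 10}}{-471} = - \frac{\left(- \frac{1}{3}\right) \frac{1}{5} \frac{1}{1 + 2 \left(- \frac{1}{3}\right) + 10}}{471} = - \frac{\left(- \frac{1}{3}\right) \frac{1}{5} \frac{1}{1 - \frac{2}{3} + 10}}{471} = - \frac{\left(- \frac{1}{3}\right) \frac{1}{5} \frac{1}{\frac{31}{3}}}{471} = - \frac{\left(- \frac{1}{3}\right) \frac{1}{5} \cdot \frac{3}{31}}{471} = \left(- \frac{1}{471}\right) \left(- \frac{1}{155}\right) = \frac{1}{73005}$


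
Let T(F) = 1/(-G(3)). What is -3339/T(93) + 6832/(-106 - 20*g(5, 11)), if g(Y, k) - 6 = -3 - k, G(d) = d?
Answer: 273875/27 ≈ 10144.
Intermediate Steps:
g(Y, k) = 3 - k (g(Y, k) = 6 + (-3 - k) = 3 - k)
T(F) = -⅓ (T(F) = 1/(-1*3) = 1/(-3) = -⅓)
-3339/T(93) + 6832/(-106 - 20*g(5, 11)) = -3339/(-⅓) + 6832/(-106 - 20*(3 - 1*11)) = -3339*(-3) + 6832/(-106 - 20*(3 - 11)) = 10017 + 6832/(-106 - 20*(-8)) = 10017 + 6832/(-106 + 160) = 10017 + 6832/54 = 10017 + 6832*(1/54) = 10017 + 3416/27 = 273875/27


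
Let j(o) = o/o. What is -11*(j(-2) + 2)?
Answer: -33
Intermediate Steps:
j(o) = 1
-11*(j(-2) + 2) = -11*(1 + 2) = -11*3 = -33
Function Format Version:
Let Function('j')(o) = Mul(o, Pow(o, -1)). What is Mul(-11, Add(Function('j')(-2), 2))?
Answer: -33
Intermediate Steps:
Function('j')(o) = 1
Mul(-11, Add(Function('j')(-2), 2)) = Mul(-11, Add(1, 2)) = Mul(-11, 3) = -33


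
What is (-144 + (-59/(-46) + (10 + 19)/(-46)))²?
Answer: 10870209/529 ≈ 20549.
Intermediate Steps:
(-144 + (-59/(-46) + (10 + 19)/(-46)))² = (-144 + (-59*(-1/46) + 29*(-1/46)))² = (-144 + (59/46 - 29/46))² = (-144 + 15/23)² = (-3297/23)² = 10870209/529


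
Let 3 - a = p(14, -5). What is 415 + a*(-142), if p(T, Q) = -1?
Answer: -153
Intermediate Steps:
a = 4 (a = 3 - 1*(-1) = 3 + 1 = 4)
415 + a*(-142) = 415 + 4*(-142) = 415 - 568 = -153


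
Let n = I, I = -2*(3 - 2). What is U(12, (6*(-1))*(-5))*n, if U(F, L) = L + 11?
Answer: -82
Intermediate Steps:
I = -2 (I = -2*1 = -2)
n = -2
U(F, L) = 11 + L
U(12, (6*(-1))*(-5))*n = (11 + (6*(-1))*(-5))*(-2) = (11 - 6*(-5))*(-2) = (11 + 30)*(-2) = 41*(-2) = -82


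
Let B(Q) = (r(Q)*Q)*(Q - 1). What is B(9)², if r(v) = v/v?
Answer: 5184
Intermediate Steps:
r(v) = 1
B(Q) = Q*(-1 + Q) (B(Q) = (1*Q)*(Q - 1) = Q*(-1 + Q))
B(9)² = (9*(-1 + 9))² = (9*8)² = 72² = 5184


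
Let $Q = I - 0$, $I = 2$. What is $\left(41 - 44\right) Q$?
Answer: $-6$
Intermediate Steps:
$Q = 2$ ($Q = 2 - 0 = 2 + 0 = 2$)
$\left(41 - 44\right) Q = \left(41 - 44\right) 2 = \left(-3\right) 2 = -6$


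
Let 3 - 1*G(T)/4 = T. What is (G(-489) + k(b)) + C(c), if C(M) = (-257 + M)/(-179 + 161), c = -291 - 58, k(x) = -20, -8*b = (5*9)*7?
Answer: 5945/3 ≈ 1981.7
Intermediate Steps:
b = -315/8 (b = -5*9*7/8 = -45*7/8 = -⅛*315 = -315/8 ≈ -39.375)
c = -349
G(T) = 12 - 4*T
C(M) = 257/18 - M/18 (C(M) = (-257 + M)/(-18) = (-257 + M)*(-1/18) = 257/18 - M/18)
(G(-489) + k(b)) + C(c) = ((12 - 4*(-489)) - 20) + (257/18 - 1/18*(-349)) = ((12 + 1956) - 20) + (257/18 + 349/18) = (1968 - 20) + 101/3 = 1948 + 101/3 = 5945/3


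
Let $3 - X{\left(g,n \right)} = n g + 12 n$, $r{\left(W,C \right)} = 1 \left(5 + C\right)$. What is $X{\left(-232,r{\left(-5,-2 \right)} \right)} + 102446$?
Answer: $103109$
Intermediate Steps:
$r{\left(W,C \right)} = 5 + C$
$X{\left(g,n \right)} = 3 - 12 n - g n$ ($X{\left(g,n \right)} = 3 - \left(n g + 12 n\right) = 3 - \left(g n + 12 n\right) = 3 - \left(12 n + g n\right) = 3 - 12 n - g n$)
$X{\left(-232,r{\left(-5,-2 \right)} \right)} + 102446 = \left(3 - 12 \left(5 - 2\right) - - 232 \left(5 - 2\right)\right) + 102446 = \left(3 - 36 - \left(-232\right) 3\right) + 102446 = \left(3 - 36 + 696\right) + 102446 = 663 + 102446 = 103109$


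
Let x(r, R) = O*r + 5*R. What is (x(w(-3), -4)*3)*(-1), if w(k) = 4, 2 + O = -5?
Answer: 144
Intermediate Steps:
O = -7 (O = -2 - 5 = -7)
x(r, R) = -7*r + 5*R
(x(w(-3), -4)*3)*(-1) = ((-7*4 + 5*(-4))*3)*(-1) = ((-28 - 20)*3)*(-1) = -48*3*(-1) = -144*(-1) = 144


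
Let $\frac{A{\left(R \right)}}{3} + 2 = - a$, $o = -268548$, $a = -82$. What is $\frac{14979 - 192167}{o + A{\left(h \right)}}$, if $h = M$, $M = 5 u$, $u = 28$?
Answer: $\frac{44297}{67077} \approx 0.66039$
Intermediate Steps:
$M = 140$ ($M = 5 \cdot 28 = 140$)
$h = 140$
$A{\left(R \right)} = 240$ ($A{\left(R \right)} = -6 + 3 \left(\left(-1\right) \left(-82\right)\right) = -6 + 3 \cdot 82 = -6 + 246 = 240$)
$\frac{14979 - 192167}{o + A{\left(h \right)}} = \frac{14979 - 192167}{-268548 + 240} = - \frac{177188}{-268308} = \left(-177188\right) \left(- \frac{1}{268308}\right) = \frac{44297}{67077}$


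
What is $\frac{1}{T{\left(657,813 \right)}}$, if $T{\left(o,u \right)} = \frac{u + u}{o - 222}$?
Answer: $\frac{145}{542} \approx 0.26753$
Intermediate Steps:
$T{\left(o,u \right)} = \frac{2 u}{-222 + o}$
$\frac{1}{T{\left(657,813 \right)}} = \frac{1}{2 \cdot 813 \frac{1}{-222 + 657}} = \frac{1}{2 \cdot 813 \cdot \frac{1}{435}} = \frac{1}{\frac{542}{145}} = \frac{145}{542}$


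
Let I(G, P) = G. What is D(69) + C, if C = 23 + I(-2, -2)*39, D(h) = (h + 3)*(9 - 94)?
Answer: -6175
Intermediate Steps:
D(h) = -255 - 85*h (D(h) = (3 + h)*(-85) = -255 - 85*h)
C = -55 (C = 23 - 2*39 = 23 - 78 = -55)
D(69) + C = (-255 - 85*69) - 55 = (-255 - 5865) - 55 = -6120 - 55 = -6175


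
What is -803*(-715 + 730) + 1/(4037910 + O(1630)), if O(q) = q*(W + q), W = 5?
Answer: -80737153199/6702960 ≈ -12045.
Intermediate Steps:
O(q) = q*(5 + q)
-803*(-715 + 730) + 1/(4037910 + O(1630)) = -803*(-715 + 730) + 1/(4037910 + 1630*(5 + 1630)) = -803*15 + 1/(4037910 + 1630*1635) = -12045 + 1/(4037910 + 2665050) = -12045 + 1/6702960 = -80737153199/6702960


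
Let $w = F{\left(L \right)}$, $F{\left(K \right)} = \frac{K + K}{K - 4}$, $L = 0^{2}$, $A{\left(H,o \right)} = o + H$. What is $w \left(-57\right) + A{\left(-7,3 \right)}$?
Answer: $-4$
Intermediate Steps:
$A{\left(H,o \right)} = H + o$
$L = 0$
$F{\left(K \right)} = \frac{2 K}{-4 + K}$
$w = 0$ ($w = 2 \cdot 0 \frac{1}{-4 + 0} = 2 \cdot 0 \frac{1}{-4} = 2 \cdot 0 \left(- \frac{1}{4}\right) = 0$)
$w \left(-57\right) + A{\left(-7,3 \right)} = 0 \left(-57\right) + \left(-7 + 3\right) = 0 - 4 = -4$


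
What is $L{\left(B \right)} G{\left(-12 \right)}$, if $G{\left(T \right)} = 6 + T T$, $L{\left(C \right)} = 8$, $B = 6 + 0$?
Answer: $1200$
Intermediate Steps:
$B = 6$
$G{\left(T \right)} = 6 + T^{2}$
$L{\left(B \right)} G{\left(-12 \right)} = 8 \left(6 + \left(-12\right)^{2}\right) = 8 \left(6 + 144\right) = 8 \cdot 150 = 1200$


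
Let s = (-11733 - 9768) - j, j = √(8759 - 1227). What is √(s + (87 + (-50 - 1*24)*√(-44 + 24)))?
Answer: √(-21414 - 2*√1883 - 148*I*√5) ≈ 1.128 - 146.64*I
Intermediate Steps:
j = 2*√1883 (j = √7532 = 2*√1883 ≈ 86.787)
s = -21501 - 2*√1883 (s = (-11733 - 9768) - 2*√1883 = -21501 - 2*√1883 ≈ -21588.)
√(s + (87 + (-50 - 1*24)*√(-44 + 24))) = √((-21501 - 2*√1883) + (87 + (-50 - 1*24)*√(-44 + 24))) = √((-21501 - 2*√1883) + (87 + (-50 - 24)*√(-20))) = √((-21501 - 2*√1883) + (87 - 148*I*√5)) = √(-21414 - 2*√1883 - 148*I*√5)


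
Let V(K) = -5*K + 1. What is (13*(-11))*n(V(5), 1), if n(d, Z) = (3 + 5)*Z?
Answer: -1144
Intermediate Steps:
V(K) = 1 - 5*K
n(d, Z) = 8*Z
(13*(-11))*n(V(5), 1) = (13*(-11))*(8*1) = -143*8 = -1144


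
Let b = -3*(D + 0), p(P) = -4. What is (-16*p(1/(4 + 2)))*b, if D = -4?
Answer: 768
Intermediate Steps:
b = 12 (b = -3*(-4 + 0) = -3*(-4) = 12)
(-16*p(1/(4 + 2)))*b = -16*(-4)*12 = 64*12 = 768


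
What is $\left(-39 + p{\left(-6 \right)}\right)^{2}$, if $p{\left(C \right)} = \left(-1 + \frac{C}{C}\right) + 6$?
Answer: $1089$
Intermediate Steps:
$p{\left(C \right)} = 6$ ($p{\left(C \right)} = \left(-1 + 1\right) + 6 = 0 + 6 = 6$)
$\left(-39 + p{\left(-6 \right)}\right)^{2} = \left(-39 + 6\right)^{2} = \left(-33\right)^{2} = 1089$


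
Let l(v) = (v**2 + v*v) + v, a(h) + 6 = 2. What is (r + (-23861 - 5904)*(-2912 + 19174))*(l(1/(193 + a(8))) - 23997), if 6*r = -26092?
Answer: 1244759539180761056/107163 ≈ 1.1616e+13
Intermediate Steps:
r = -13046/3 (r = (1/6)*(-26092) = -13046/3 ≈ -4348.7)
a(h) = -4 (a(h) = -6 + 2 = -4)
l(v) = v + 2*v**2 (l(v) = (v**2 + v**2) + v = 2*v**2 + v = v + 2*v**2)
(r + (-23861 - 5904)*(-2912 + 19174))*(l(1/(193 + a(8))) - 23997) = (-13046/3 + (-23861 - 5904)*(-2912 + 19174))*((1 + 2/(193 - 4))/(193 - 4) - 23997) = (-13046/3 - 29765*16262)*((1 + 2/189)/189 - 23997) = (-13046/3 - 484038430)*((1 + 2*(1/189))/189 - 23997) = -1452128336*((1 + 2/189)/189 - 23997)/3 = -1452128336*((1/189)*(191/189) - 23997)/3 = -1452128336*(191/35721 - 23997)/3 = -1452128336/3*(-857196646/35721) = 1244759539180761056/107163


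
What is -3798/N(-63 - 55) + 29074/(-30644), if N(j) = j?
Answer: 28238795/903998 ≈ 31.238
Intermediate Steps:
-3798/N(-63 - 55) + 29074/(-30644) = -3798/(-63 - 55) + 29074/(-30644) = -3798/(-118) + 29074*(-1/30644) = -3798*(-1/118) - 14537/15322 = 1899/59 - 14537/15322 = 28238795/903998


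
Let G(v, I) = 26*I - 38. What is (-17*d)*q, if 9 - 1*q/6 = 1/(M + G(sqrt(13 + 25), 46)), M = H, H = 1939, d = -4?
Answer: 11371776/3097 ≈ 3671.9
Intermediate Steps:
G(v, I) = -38 + 26*I
M = 1939
q = 167232/3097 (q = 54 - 6/(1939 + (-38 + 26*46)) = 54 - 6/(1939 + (-38 + 1196)) = 54 - 6/(1939 + 1158) = 54 - 6/3097 = 167232/3097 ≈ 53.998)
(-17*d)*q = -17*(-4)*(167232/3097) = 68*(167232/3097) = 11371776/3097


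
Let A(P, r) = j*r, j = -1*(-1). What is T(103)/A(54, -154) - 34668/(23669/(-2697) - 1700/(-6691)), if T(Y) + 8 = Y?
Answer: 1965891493811/483322334 ≈ 4067.5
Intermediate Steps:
T(Y) = -8 + Y
j = 1
A(P, r) = r (A(P, r) = 1*r = r)
T(103)/A(54, -154) - 34668/(23669/(-2697) - 1700/(-6691)) = (-8 + 103)/(-154) - 34668/(23669/(-2697) - 1700/(-6691)) = 95*(-1/154) - 34668/(23669*(-1/2697) - 1700*(-1/6691)) = -95/154 - 34668/(-23669/2697 + 1700/6691) = -95/154 - 34668/(-153784379/18045627) = -95/154 - 34668*(-18045627/153784379) = -95/154 + 625605796836/153784379 = 1965891493811/483322334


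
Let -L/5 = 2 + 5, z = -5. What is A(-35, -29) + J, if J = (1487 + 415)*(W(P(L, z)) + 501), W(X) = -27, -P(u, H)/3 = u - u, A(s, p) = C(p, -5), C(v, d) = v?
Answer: 901519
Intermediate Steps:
A(s, p) = p
L = -35 (L = -5*(2 + 5) = -5*7 = -35)
P(u, H) = 0 (P(u, H) = -3*(u - u) = -3*0 = 0)
J = 901548 (J = (1487 + 415)*(-27 + 501) = 1902*474 = 901548)
A(-35, -29) + J = -29 + 901548 = 901519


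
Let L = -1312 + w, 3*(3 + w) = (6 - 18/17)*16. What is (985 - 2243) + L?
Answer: -43293/17 ≈ -2546.6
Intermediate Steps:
w = 397/17 (w = -3 + ((6 - 18/17)*16)/3 = -3 + ((84/17)*16)/3 = -3 + (1/3)*(1344/17) = -3 + 448/17 = 397/17 ≈ 23.353)
L = -21907/17 (L = -1312 + 397/17 = -21907/17 ≈ -1288.6)
(985 - 2243) + L = (985 - 2243) - 21907/17 = -1258 - 21907/17 = -43293/17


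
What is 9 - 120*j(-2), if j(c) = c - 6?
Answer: 969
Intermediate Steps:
j(c) = -6 + c
9 - 120*j(-2) = 9 - 120*(-6 - 2) = 9 - 120*(-8) = 9 + 960 = 969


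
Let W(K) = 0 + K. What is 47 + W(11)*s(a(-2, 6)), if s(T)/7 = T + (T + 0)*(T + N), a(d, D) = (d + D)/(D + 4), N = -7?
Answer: -3137/25 ≈ -125.48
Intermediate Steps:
W(K) = K
a(d, D) = (D + d)/(4 + D)
s(T) = 7*T + 7*T*(-7 + T) (s(T) = 7*(T + (T + 0)*(T - 7)) = 7*(T + T*(-7 + T)) = 7*T + 7*T*(-7 + T))
47 + W(11)*s(a(-2, 6)) = 47 + 11*(7*((6 - 2)/(4 + 6))*(-6 + (6 - 2)/(4 + 6))) = 47 + 11*(7*(4/10)*(-6 + 4/10)) = 47 + 11*(7*((1/10)*4)*(-6 + (1/10)*4)) = 47 + 11*(7*(2/5)*(-6 + 2/5)) = 47 + 11*(7*(2/5)*(-28/5)) = 47 + 11*(-392/25) = 47 - 4312/25 = -3137/25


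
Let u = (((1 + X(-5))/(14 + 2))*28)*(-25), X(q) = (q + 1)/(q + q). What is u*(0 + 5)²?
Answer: -6125/4 ≈ -1531.3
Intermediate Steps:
X(q) = (1 + q)/(2*q) (X(q) = (1 + q)/((2*q)) = (1 + q)*(1/(2*q)) = (1 + q)/(2*q))
u = -245/4 (u = (((1 + (½)*(1 - 5)/(-5))/(14 + 2))*28)*(-25) = (((1 + (½)*(-⅕)*(-4))/16)*28)*(-25) = (((1 + ⅖)*(1/16))*28)*(-25) = (((7/5)*(1/16))*28)*(-25) = ((7/80)*28)*(-25) = (49/20)*(-25) = -245/4 ≈ -61.250)
u*(0 + 5)² = -245*(0 + 5)²/4 = -245/4*5² = -245/4*25 = -6125/4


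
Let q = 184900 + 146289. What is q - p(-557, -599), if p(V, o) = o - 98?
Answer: 331886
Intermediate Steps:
p(V, o) = -98 + o
q = 331189
q - p(-557, -599) = 331189 - (-98 - 599) = 331189 - 1*(-697) = 331189 + 697 = 331886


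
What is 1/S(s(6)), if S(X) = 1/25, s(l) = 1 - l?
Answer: 25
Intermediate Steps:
S(X) = 1/25
1/S(s(6)) = 1/(1/25) = 25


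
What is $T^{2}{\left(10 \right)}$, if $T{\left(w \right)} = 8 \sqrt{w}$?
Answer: $640$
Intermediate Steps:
$T^{2}{\left(10 \right)} = \left(8 \sqrt{10}\right)^{2} = 640$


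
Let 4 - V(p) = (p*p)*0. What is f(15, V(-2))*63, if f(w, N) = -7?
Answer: -441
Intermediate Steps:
V(p) = 4 (V(p) = 4 - p*p*0 = 4 - p²*0 = 4 - 1*0 = 4 + 0 = 4)
f(15, V(-2))*63 = -7*63 = -441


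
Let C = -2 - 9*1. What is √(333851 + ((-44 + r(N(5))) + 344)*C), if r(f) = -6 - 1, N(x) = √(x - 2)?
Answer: 2*√82657 ≈ 575.00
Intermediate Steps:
N(x) = √(-2 + x)
r(f) = -7
C = -11 (C = -2 - 9 = -11)
√(333851 + ((-44 + r(N(5))) + 344)*C) = √(333851 + ((-44 - 7) + 344)*(-11)) = √(333851 + (-51 + 344)*(-11)) = √(333851 + 293*(-11)) = √(333851 - 3223) = √330628 = 2*√82657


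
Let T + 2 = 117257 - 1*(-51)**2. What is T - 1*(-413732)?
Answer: 528386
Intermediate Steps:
T = 114654 (T = -2 + (117257 - 1*(-51)**2) = -2 + (117257 - 1*2601) = -2 + (117257 - 2601) = -2 + 114656 = 114654)
T - 1*(-413732) = 114654 - 1*(-413732) = 114654 + 413732 = 528386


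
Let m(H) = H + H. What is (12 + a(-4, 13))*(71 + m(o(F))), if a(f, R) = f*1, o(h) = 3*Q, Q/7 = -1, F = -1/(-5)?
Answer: 232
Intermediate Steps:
F = ⅕ (F = -1*(-⅕) = ⅕ ≈ 0.20000)
Q = -7 (Q = 7*(-1) = -7)
o(h) = -21 (o(h) = 3*(-7) = -21)
a(f, R) = f
m(H) = 2*H
(12 + a(-4, 13))*(71 + m(o(F))) = (12 - 4)*(71 + 2*(-21)) = 8*(71 - 42) = 8*29 = 232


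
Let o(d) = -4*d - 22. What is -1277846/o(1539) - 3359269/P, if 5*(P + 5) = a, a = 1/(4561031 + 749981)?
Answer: 275640900242534437/410142898611 ≈ 6.7206e+5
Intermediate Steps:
o(d) = -22 - 4*d
a = 1/5311012 ≈ 1.8829e-7
P = -132775299/26555060 (P = -5 + (1/5)*(1/5311012) = -5 + 1/26555060 = -132775299/26555060 ≈ -5.0000)
-1277846/o(1539) - 3359269/P = -1277846/(-22 - 4*1539) - 3359269/(-132775299/26555060) = -1277846/(-22 - 6156) - 3359269*(-26555060/132775299) = -1277846/(-6178) + 89205589851140/132775299 = -1277846*(-1/6178) + 89205589851140/132775299 = 638923/3089 + 89205589851140/132775299 = 275640900242534437/410142898611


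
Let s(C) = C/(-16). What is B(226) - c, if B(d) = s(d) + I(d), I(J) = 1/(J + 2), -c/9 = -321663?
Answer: -1320111391/456 ≈ -2.8950e+6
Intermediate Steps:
c = 2894967 (c = -9*(-321663) = 2894967)
I(J) = 1/(2 + J)
s(C) = -C/16 (s(C) = C*(-1/16) = -C/16)
B(d) = 1/(2 + d) - d/16 (B(d) = -d/16 + 1/(2 + d) = 1/(2 + d) - d/16)
B(226) - c = (16 - 1*226*(2 + 226))/(16*(2 + 226)) - 1*2894967 = (1/16)*(16 - 1*226*228)/228 - 2894967 = (1/16)*(1/228)*(16 - 51528) - 2894967 = (1/16)*(1/228)*(-51512) - 2894967 = -6439/456 - 2894967 = -1320111391/456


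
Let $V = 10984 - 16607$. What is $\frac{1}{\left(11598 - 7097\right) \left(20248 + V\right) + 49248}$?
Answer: $\frac{1}{65876373} \approx 1.518 \cdot 10^{-8}$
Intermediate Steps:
$V = -5623$ ($V = 10984 - 16607 = -5623$)
$\frac{1}{\left(11598 - 7097\right) \left(20248 + V\right) + 49248} = \frac{1}{\left(11598 - 7097\right) \left(20248 - 5623\right) + 49248} = \frac{1}{4501 \cdot 14625 + 49248} = \frac{1}{65827125 + 49248} = \frac{1}{65876373}$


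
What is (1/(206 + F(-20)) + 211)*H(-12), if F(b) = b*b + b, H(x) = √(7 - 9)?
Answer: 123647*I*√2/586 ≈ 298.4*I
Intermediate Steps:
H(x) = I*√2 (H(x) = √(-2) = I*√2)
F(b) = b + b² (F(b) = b² + b = b + b²)
(1/(206 + F(-20)) + 211)*H(-12) = (1/(206 - 20*(1 - 20)) + 211)*(I*√2) = (1/(206 - 20*(-19)) + 211)*(I*√2) = (1/(206 + 380) + 211)*(I*√2) = (1/586 + 211)*(I*√2) = 123647*(I*√2)/586 = 123647*I*√2/586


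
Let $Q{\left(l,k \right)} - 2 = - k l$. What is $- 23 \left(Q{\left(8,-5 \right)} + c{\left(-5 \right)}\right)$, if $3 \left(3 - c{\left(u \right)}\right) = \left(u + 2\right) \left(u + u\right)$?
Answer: $-805$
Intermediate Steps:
$Q{\left(l,k \right)} = 2 - k l$ ($Q{\left(l,k \right)} = 2 + - k l = 2 - k l$)
$c{\left(u \right)} = 3 - \frac{2 u \left(2 + u\right)}{3}$ ($c{\left(u \right)} = 3 - \frac{\left(u + 2\right) \left(u + u\right)}{3} = 3 - \frac{\left(2 + u\right) 2 u}{3} = 3 - \frac{2 u \left(2 + u\right)}{3}$)
$- 23 \left(Q{\left(8,-5 \right)} + c{\left(-5 \right)}\right) = - 23 \left(\left(2 - \left(-5\right) 8\right) - \left(- \frac{29}{3} + \frac{50}{3}\right)\right) = - 23 \left(\left(2 + 40\right) + \left(3 + \frac{20}{3} - \frac{50}{3}\right)\right) = - 23 \left(42 + \left(3 + \frac{20}{3} - \frac{50}{3}\right)\right) = - 23 \left(42 - 7\right) = \left(-23\right) 35 = -805$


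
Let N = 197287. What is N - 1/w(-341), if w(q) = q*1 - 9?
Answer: 69050451/350 ≈ 1.9729e+5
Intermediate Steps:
w(q) = -9 + q (w(q) = q - 9 = -9 + q)
N - 1/w(-341) = 197287 - 1/(-9 - 341) = 197287 - 1/(-350) = 197287 - 1*(-1/350) = 197287 + 1/350 = 69050451/350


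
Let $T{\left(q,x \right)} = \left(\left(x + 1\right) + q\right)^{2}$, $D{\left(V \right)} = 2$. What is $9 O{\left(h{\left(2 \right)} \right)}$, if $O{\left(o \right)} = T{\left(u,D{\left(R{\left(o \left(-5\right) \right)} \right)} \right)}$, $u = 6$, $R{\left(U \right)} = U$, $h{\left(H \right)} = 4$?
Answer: $729$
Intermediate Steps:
$T{\left(q,x \right)} = \left(1 + q + x\right)^{2}$ ($T{\left(q,x \right)} = \left(\left(1 + x\right) + q\right)^{2} = \left(1 + q + x\right)^{2}$)
$O{\left(o \right)} = 81$ ($O{\left(o \right)} = \left(1 + 6 + 2\right)^{2} = 9^{2} = 81$)
$9 O{\left(h{\left(2 \right)} \right)} = 9 \cdot 81 = 729$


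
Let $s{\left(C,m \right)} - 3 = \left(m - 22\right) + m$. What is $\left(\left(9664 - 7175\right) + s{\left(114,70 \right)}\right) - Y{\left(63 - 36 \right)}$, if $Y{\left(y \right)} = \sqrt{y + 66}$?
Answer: $2610 - \sqrt{93} \approx 2600.4$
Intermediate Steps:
$s{\left(C,m \right)} = -19 + 2 m$ ($s{\left(C,m \right)} = 3 + \left(\left(m - 22\right) + m\right) = 3 + \left(\left(-22 + m\right) + m\right) = 3 + \left(-22 + 2 m\right) = -19 + 2 m$)
$Y{\left(y \right)} = \sqrt{66 + y}$
$\left(\left(9664 - 7175\right) + s{\left(114,70 \right)}\right) - Y{\left(63 - 36 \right)} = \left(\left(9664 - 7175\right) + \left(-19 + 2 \cdot 70\right)\right) - \sqrt{66 + \left(63 - 36\right)} = \left(2489 + \left(-19 + 140\right)\right) - \sqrt{66 + 27} = \left(2489 + 121\right) - \sqrt{93} = 2610 - \sqrt{93}$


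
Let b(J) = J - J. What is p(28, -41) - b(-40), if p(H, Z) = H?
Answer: 28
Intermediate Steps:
b(J) = 0
p(28, -41) - b(-40) = 28 - 1*0 = 28 + 0 = 28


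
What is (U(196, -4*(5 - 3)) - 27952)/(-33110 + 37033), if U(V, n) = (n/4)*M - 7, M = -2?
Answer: -27955/3923 ≈ -7.1259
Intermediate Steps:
U(V, n) = -7 - n/2 (U(V, n) = (n/4)*(-2) - 7 = -n/2 - 7 = -7 - n/2)
(U(196, -4*(5 - 3)) - 27952)/(-33110 + 37033) = ((-7 - (-2)*(5 - 3)) - 27952)/(-33110 + 37033) = ((-7 - (-2)*2) - 27952)/3923 = ((-7 - 1/2*(-8)) - 27952)*(1/3923) = ((-7 + 4) - 27952)*(1/3923) = (-3 - 27952)*(1/3923) = -27955*1/3923 = -27955/3923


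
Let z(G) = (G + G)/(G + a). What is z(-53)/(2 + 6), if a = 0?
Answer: 1/4 ≈ 0.25000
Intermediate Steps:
z(G) = 2 (z(G) = (G + G)/(G + 0) = (2*G)/G = 2)
z(-53)/(2 + 6) = 2/(2 + 6) = 2/8 = (1/8)*2 = 1/4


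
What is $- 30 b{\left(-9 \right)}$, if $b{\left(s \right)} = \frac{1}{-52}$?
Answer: $\frac{15}{26} \approx 0.57692$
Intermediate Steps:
$b{\left(s \right)} = - \frac{1}{52}$
$- 30 b{\left(-9 \right)} = \left(-30\right) \left(- \frac{1}{52}\right) = \frac{15}{26}$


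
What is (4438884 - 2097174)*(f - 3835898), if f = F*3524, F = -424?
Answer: -12481487586540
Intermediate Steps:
f = -1494176 (f = -424*3524 = -1494176)
(4438884 - 2097174)*(f - 3835898) = (4438884 - 2097174)*(-1494176 - 3835898) = 2341710*(-5330074) = -12481487586540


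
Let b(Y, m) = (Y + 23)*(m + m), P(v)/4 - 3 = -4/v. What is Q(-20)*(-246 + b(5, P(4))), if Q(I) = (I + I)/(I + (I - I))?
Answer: 404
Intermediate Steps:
P(v) = 12 - 16/v (P(v) = 12 + 4*(-4/v) = 12 - 16/v)
b(Y, m) = 2*m*(23 + Y) (b(Y, m) = (23 + Y)*(2*m) = 2*m*(23 + Y))
Q(I) = 2 (Q(I) = (2*I)/(I + 0) = (2*I)/I = 2)
Q(-20)*(-246 + b(5, P(4))) = 2*(-246 + 2*(12 - 16/4)*(23 + 5)) = 2*(-246 + 2*(12 - 16*1/4)*28) = 2*(-246 + 2*(12 - 4)*28) = 2*(-246 + 2*8*28) = 2*(-246 + 448) = 2*202 = 404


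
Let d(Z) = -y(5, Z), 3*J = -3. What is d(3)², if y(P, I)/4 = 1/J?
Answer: 16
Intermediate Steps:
J = -1 (J = (⅓)*(-3) = -1)
y(P, I) = -4 (y(P, I) = 4/(-1) = 4*(-1) = -4)
d(Z) = 4 (d(Z) = -1*(-4) = 4)
d(3)² = 4² = 16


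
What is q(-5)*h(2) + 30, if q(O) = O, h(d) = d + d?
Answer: 10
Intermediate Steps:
h(d) = 2*d
q(-5)*h(2) + 30 = -10*2 + 30 = -5*4 + 30 = -20 + 30 = 10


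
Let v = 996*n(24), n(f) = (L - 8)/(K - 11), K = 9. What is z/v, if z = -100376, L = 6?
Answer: -25094/249 ≈ -100.78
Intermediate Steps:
n(f) = 1 (n(f) = (6 - 8)/(9 - 11) = -2/(-2) = -2*(-½) = 1)
v = 996 (v = 996*1 = 996)
z/v = -100376/996 = -100376*1/996 = -25094/249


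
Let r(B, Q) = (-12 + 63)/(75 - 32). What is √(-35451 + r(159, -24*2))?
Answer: I*√65546706/43 ≈ 188.28*I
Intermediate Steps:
r(B, Q) = 51/43
√(-35451 + r(159, -24*2)) = √(-35451 + 51/43) = √(-1524342/43) = I*√65546706/43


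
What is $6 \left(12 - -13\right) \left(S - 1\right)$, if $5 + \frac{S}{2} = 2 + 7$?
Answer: $1050$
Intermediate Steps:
$S = 8$ ($S = -10 + 2 \left(2 + 7\right) = -10 + 2 \cdot 9 = -10 + 18 = 8$)
$6 \left(12 - -13\right) \left(S - 1\right) = 6 \left(12 - -13\right) \left(8 - 1\right) = 6 \left(12 + 13\right) \left(8 - 1\right) = 6 \cdot 25 \cdot 7 = 150 \cdot 7 = 1050$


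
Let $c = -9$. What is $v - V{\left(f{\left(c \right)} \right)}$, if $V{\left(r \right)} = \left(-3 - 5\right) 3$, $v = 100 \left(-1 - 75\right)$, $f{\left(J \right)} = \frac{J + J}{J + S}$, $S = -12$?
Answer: $-7576$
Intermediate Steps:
$f{\left(J \right)} = \frac{2 J}{-12 + J}$ ($f{\left(J \right)} = \frac{J + J}{J - 12} = \frac{2 J}{-12 + J}$)
$v = -7600$ ($v = 100 \left(-76\right) = -7600$)
$V{\left(r \right)} = -24$ ($V{\left(r \right)} = \left(-8\right) 3 = -24$)
$v - V{\left(f{\left(c \right)} \right)} = -7600 - -24 = -7600 + 24 = -7576$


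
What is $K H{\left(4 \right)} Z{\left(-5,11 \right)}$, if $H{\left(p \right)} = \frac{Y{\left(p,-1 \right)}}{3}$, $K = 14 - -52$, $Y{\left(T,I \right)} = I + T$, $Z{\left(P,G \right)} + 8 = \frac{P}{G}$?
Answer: $-558$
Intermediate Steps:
$Z{\left(P,G \right)} = -8 + \frac{P}{G}$
$K = 66$ ($K = 14 + 52 = 66$)
$H{\left(p \right)} = - \frac{1}{3} + \frac{p}{3}$ ($H{\left(p \right)} = \frac{-1 + p}{3} = \left(-1 + p\right) \frac{1}{3} = - \frac{1}{3} + \frac{p}{3}$)
$K H{\left(4 \right)} Z{\left(-5,11 \right)} = 66 \left(- \frac{1}{3} + \frac{1}{3} \cdot 4\right) \left(-8 - \frac{5}{11}\right) = 66 \left(- \frac{1}{3} + \frac{4}{3}\right) \left(-8 - \frac{5}{11}\right) = 66 \cdot 1 \left(-8 - \frac{5}{11}\right) = 66 \cdot 1 \left(- \frac{93}{11}\right) = 66 \left(- \frac{93}{11}\right) = -558$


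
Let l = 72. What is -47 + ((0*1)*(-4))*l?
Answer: -47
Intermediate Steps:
-47 + ((0*1)*(-4))*l = -47 + ((0*1)*(-4))*72 = -47 + (0*(-4))*72 = -47 + 0*72 = -47 + 0 = -47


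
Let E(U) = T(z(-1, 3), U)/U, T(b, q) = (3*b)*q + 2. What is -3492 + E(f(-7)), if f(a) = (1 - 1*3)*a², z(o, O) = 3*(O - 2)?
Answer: -170668/49 ≈ -3483.0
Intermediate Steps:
z(o, O) = -6 + 3*O (z(o, O) = 3*(-2 + O) = -6 + 3*O)
T(b, q) = 2 + 3*b*q (T(b, q) = 3*b*q + 2 = 2 + 3*b*q)
f(a) = -2*a² (f(a) = (1 - 3)*a² = -2*a²)
E(U) = (2 + 9*U)/U (E(U) = (2 + 3*(-6 + 3*3)*U)/U = (2 + 3*(-6 + 9)*U)/U = (2 + 3*3*U)/U = (2 + 9*U)/U)
-3492 + E(f(-7)) = -3492 + (9 + 2/((-2*(-7)²))) = -3492 + (9 + 2/((-2*49))) = -3492 + (9 + 2/(-98)) = -3492 + (9 + 2*(-1/98)) = -3492 + (9 - 1/49) = -3492 + 440/49 = -170668/49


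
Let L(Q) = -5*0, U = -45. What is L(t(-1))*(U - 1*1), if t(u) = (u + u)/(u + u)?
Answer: 0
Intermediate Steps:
t(u) = 1 (t(u) = (2*u)/((2*u)) = (2*u)*(1/(2*u)) = 1)
L(Q) = 0
L(t(-1))*(U - 1*1) = 0*(-45 - 1*1) = 0*(-45 - 1) = 0*(-46) = 0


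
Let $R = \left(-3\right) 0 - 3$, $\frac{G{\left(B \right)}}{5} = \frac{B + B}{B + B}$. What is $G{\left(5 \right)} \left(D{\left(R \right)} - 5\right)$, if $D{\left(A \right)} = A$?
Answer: $-40$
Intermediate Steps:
$G{\left(B \right)} = 5$ ($G{\left(B \right)} = 5 \frac{B + B}{B + B} = 5 \frac{2 B}{2 B} = 5 \cdot 2 B \frac{1}{2 B} = 5 \cdot 1 = 5$)
$R = -3$ ($R = 0 - 3 = -3$)
$G{\left(5 \right)} \left(D{\left(R \right)} - 5\right) = 5 \left(-3 - 5\right) = 5 \left(-8\right) = -40$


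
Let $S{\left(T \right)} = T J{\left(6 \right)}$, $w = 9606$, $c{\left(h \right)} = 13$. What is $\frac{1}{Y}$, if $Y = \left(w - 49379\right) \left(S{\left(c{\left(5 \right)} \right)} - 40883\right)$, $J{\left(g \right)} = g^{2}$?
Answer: $\frac{1}{1607425795} \approx 6.2211 \cdot 10^{-10}$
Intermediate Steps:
$S{\left(T \right)} = 36 T$ ($S{\left(T \right)} = T 6^{2} = T 36 = 36 T$)
$Y = 1607425795$ ($Y = \left(9606 - 49379\right) \left(36 \cdot 13 - 40883\right) = - 39773 \left(468 - 40883\right) = \left(-39773\right) \left(-40415\right) = 1607425795$)
$\frac{1}{Y} = \frac{1}{1607425795}$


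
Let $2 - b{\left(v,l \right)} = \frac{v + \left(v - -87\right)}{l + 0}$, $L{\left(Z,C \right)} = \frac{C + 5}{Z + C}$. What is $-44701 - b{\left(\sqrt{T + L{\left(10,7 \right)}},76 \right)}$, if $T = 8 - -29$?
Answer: $- \frac{3397341}{76} + \frac{\sqrt{10897}}{646} \approx -44702.0$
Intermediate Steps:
$T = 37$ ($T = 8 + 29 = 37$)
$L{\left(Z,C \right)} = \frac{5 + C}{C + Z}$
$b{\left(v,l \right)} = 2 - \frac{87 + 2 v}{l}$ ($b{\left(v,l \right)} = 2 - \frac{v + \left(v - -87\right)}{l + 0} = 2 - \frac{v + \left(v + 87\right)}{l} = 2 - \frac{v + \left(87 + v\right)}{l} = 2 - \frac{87 + 2 v}{l}$)
$-44701 - b{\left(\sqrt{T + L{\left(10,7 \right)}},76 \right)} = -44701 - \frac{-87 - 2 \sqrt{37 + \frac{5 + 7}{7 + 10}} + 2 \cdot 76}{76} = -44701 - \frac{-87 - 2 \sqrt{37 + \frac{1}{17} \cdot 12} + 152}{76} = -44701 - \frac{-87 - 2 \sqrt{37 + \frac{12}{17}} + 152}{76} = -44701 - \frac{-87 - 2 \sqrt{\frac{641}{17}} + 152}{76} = -44701 - \frac{-87 - 2 \frac{\sqrt{10897}}{17} + 152}{76} = -44701 - \frac{-87 - \frac{2 \sqrt{10897}}{17} + 152}{76} = -44701 - \frac{65 - \frac{2 \sqrt{10897}}{17}}{76} = -44701 - \left(\frac{65}{76} - \frac{\sqrt{10897}}{646}\right) = - \frac{3397341}{76} + \frac{\sqrt{10897}}{646}$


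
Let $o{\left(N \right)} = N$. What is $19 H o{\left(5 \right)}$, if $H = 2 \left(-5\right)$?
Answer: $-950$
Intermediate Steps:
$H = -10$
$19 H o{\left(5 \right)} = 19 \left(-10\right) 5 = \left(-190\right) 5 = -950$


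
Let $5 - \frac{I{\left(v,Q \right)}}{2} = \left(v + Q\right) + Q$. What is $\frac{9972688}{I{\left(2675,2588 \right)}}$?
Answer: $- \frac{2493172}{3923} \approx -635.53$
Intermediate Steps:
$I{\left(v,Q \right)} = 10 - 4 Q - 2 v$ ($I{\left(v,Q \right)} = 10 - 2 \left(\left(v + Q\right) + Q\right) = 10 - 2 \left(\left(Q + v\right) + Q\right) = 10 - 2 \left(v + 2 Q\right) = 10 - \left(2 v + 4 Q\right) = 10 - 4 Q - 2 v$)
$\frac{9972688}{I{\left(2675,2588 \right)}} = \frac{9972688}{10 - 10352 - 5350} = \frac{9972688}{-15692} = 9972688 \left(- \frac{1}{15692}\right) = - \frac{2493172}{3923}$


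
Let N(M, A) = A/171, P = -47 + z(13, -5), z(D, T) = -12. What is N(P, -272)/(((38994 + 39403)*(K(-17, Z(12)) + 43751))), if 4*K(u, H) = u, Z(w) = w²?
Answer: -1088/2345855948469 ≈ -4.6380e-10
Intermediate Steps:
K(u, H) = u/4
P = -59 (P = -47 - 12 = -59)
N(M, A) = A/171 (N(M, A) = A*(1/171) = A/171)
N(P, -272)/(((38994 + 39403)*(K(-17, Z(12)) + 43751))) = ((1/171)*(-272))/(((38994 + 39403)*((¼)*(-17) + 43751))) = -272*1/(78397*(-17/4 + 43751))/171 = -272/(171*(78397*(174987/4))) = -272/(171*13718455839/4) = -272/171*4/13718455839 = -1088/2345855948469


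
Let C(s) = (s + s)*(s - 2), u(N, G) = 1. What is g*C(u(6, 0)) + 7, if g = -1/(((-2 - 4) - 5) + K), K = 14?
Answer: 23/3 ≈ 7.6667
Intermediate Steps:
C(s) = 2*s*(-2 + s) (C(s) = (2*s)*(-2 + s) = 2*s*(-2 + s))
g = -⅓ (g = -1/(((-2 - 4) - 5) + 14) = -1/((-6 - 5) + 14) = -1/(-11 + 14) = -1/3 = -1*⅓ = -⅓ ≈ -0.33333)
g*C(u(6, 0)) + 7 = -2*(-2 + 1)/3 + 7 = -2*(-1)/3 + 7 = -⅓*(-2) + 7 = ⅔ + 7 = 23/3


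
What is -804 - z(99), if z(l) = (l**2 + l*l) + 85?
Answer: -20491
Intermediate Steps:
z(l) = 85 + 2*l**2 (z(l) = (l**2 + l**2) + 85 = 2*l**2 + 85 = 85 + 2*l**2)
-804 - z(99) = -804 - (85 + 2*99**2) = -804 - (85 + 2*9801) = -804 - (85 + 19602) = -804 - 1*19687 = -804 - 19687 = -20491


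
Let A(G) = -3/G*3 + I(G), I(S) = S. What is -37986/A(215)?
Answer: -4083495/23108 ≈ -176.71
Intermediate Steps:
A(G) = G - 9/G (A(G) = -3/G*3 + G = -9/G + G = G - 9/G)
-37986/A(215) = -37986/(215 - 9/215) = -37986/46216/215 = -37986*215/46216 = -4083495/23108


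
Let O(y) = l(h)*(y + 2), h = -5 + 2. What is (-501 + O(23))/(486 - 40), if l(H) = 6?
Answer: -351/446 ≈ -0.78700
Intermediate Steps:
h = -3
O(y) = 12 + 6*y (O(y) = 6*(y + 2) = 6*(2 + y) = 12 + 6*y)
(-501 + O(23))/(486 - 40) = (-501 + (12 + 6*23))/(486 - 40) = (-501 + (12 + 138))/446 = (-501 + 150)*(1/446) = -351*1/446 = -351/446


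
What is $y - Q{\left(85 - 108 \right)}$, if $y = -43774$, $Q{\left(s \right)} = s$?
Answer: $-43751$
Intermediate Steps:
$y - Q{\left(85 - 108 \right)} = -43774 - \left(85 - 108\right) = -43774 - -23 = -43774 + 23 = -43751$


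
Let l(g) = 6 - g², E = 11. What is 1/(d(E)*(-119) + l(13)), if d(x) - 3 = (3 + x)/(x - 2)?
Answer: -9/6346 ≈ -0.0014182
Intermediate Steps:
d(x) = 3 + (3 + x)/(-2 + x) (d(x) = 3 + (3 + x)/(x - 2) = 3 + (3 + x)/(-2 + x))
1/(d(E)*(-119) + l(13)) = 1/(((-3 + 4*11)/(-2 + 11))*(-119) + (6 - 1*13²)) = 1/(((-3 + 44)/9)*(-119) + (6 - 1*169)) = 1/(((⅑)*41)*(-119) + (6 - 169)) = 1/((41/9)*(-119) - 163) = 1/(-4879/9 - 163) = 1/(-6346/9) = -9/6346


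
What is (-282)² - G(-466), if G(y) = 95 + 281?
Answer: 79148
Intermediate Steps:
G(y) = 376
(-282)² - G(-466) = (-282)² - 1*376 = 79524 - 376 = 79148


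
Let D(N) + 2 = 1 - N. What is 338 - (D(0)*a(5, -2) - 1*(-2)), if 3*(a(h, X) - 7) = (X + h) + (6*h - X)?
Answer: 1064/3 ≈ 354.67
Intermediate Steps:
a(h, X) = 7 + 7*h/3 (a(h, X) = 7 + ((X + h) + (6*h - X))/3 = 7 + ((X + h) + (-X + 6*h))/3 = 7 + (7*h)/3 = 7 + 7*h/3)
D(N) = -1 - N (D(N) = -2 + (1 - N) = -1 - N)
338 - (D(0)*a(5, -2) - 1*(-2)) = 338 - ((-1 - 1*0)*(7 + (7/3)*5) - 1*(-2)) = 338 - ((-1 + 0)*(7 + 35/3) + 2) = 338 - (-1*56/3 + 2) = 338 - (-56/3 + 2) = 338 - 1*(-50/3) = 338 + 50/3 = 1064/3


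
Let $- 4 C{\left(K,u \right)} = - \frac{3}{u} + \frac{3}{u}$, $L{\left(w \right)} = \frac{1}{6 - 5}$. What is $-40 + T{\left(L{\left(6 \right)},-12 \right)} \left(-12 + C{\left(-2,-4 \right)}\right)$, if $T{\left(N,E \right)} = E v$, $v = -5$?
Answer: $-760$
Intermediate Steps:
$L{\left(w \right)} = 1$ ($L{\left(w \right)} = 1^{-1} = 1$)
$T{\left(N,E \right)} = - 5 E$ ($T{\left(N,E \right)} = E \left(-5\right) = - 5 E$)
$C{\left(K,u \right)} = 0$ ($C{\left(K,u \right)} = - \frac{- \frac{3}{u} + \frac{3}{u}}{4} = \left(- \frac{1}{4}\right) 0 = 0$)
$-40 + T{\left(L{\left(6 \right)},-12 \right)} \left(-12 + C{\left(-2,-4 \right)}\right) = -40 + \left(-5\right) \left(-12\right) \left(-12 + 0\right) = -40 + 60 \left(-12\right) = -40 - 720 = -760$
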